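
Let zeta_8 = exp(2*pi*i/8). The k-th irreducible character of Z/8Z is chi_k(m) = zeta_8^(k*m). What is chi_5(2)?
chi_5(2) = zeta_8^10 = I

Reasoning: chi_5(2) = zeta_8^(5*2) = zeta_8^10. Since zeta_8^8 = 1, this equals zeta_8^2 = exp(2*pi*i*2/8) = I.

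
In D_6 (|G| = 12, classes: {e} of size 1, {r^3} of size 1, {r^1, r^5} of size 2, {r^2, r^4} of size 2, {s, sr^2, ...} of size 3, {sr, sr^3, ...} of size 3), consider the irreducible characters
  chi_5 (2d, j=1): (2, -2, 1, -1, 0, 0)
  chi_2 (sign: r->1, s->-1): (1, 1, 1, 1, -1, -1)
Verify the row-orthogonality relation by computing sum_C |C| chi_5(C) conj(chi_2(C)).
Sum = 0; so <chi_5, chi_2> = 0 (distinct irreducibles are orthogonal).

Justification: Compute term by term over conjugacy classes (|C| * chi_5(C) * conj(chi_2(C))):
  1*(2)*conj(1) + 1*(-2)*conj(1) + 2*(1)*conj(1) + 2*(-1)*conj(1) + 3*(0)*conj(-1) + 3*(0)*conj(-1)
  = (2) + (-2) + (2) + (-2) + (0) + (0)
  = 0.
Dividing by |G| = 12 gives 0/12 = 0, matching the row-orthogonality relation <chi_5, chi_2> = [chi_5 = chi_2].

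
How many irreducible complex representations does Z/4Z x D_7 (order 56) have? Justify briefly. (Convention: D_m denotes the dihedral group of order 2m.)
20

Explanation: The number of irreducible complex representations of a finite group equals its number of conjugacy classes. For a direct product, #classes(G x H) = #classes(G) * #classes(H). Z/4Z has 4 classes (abelian), D_7 has 5 classes, so 4 * 5 = 20, so Z/4Z x D_7 (order 56) has exactly 20 irreducible complex representations.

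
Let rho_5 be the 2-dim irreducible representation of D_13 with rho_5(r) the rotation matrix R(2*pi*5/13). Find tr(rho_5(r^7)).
chi_{rho_5}(r^7) = 2*cos(2*pi*5*7/13) = -2*cos(5*pi/13)

Working: rho_5(r^7) is rotation by angle 2*pi*5*7/13, whose trace is 2*cos(2*pi*5*7/13) = -2*cos(5*pi/13).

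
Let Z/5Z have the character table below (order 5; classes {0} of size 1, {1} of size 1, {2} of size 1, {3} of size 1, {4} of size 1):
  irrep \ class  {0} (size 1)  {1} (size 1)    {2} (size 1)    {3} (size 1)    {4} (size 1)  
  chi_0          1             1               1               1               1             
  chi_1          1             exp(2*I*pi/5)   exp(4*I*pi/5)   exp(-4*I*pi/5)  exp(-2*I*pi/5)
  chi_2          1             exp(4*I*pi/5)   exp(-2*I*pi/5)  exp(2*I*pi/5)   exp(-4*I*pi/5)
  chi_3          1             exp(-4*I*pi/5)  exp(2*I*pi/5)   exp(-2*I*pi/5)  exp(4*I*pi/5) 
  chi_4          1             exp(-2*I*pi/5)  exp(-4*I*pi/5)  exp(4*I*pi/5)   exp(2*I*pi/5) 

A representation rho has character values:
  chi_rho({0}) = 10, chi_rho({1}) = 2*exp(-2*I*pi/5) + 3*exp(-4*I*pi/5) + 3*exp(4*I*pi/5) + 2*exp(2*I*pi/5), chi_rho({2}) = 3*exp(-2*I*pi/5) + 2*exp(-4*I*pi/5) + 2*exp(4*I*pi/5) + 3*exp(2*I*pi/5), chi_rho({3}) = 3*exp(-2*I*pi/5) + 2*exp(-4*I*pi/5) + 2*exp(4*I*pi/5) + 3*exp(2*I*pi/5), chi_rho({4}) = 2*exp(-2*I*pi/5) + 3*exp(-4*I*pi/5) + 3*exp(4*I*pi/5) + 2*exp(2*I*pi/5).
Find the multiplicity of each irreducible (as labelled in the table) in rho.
Multiplicities: chi_0: 0, chi_1: 2, chi_2: 3, chi_3: 3, chi_4: 2.

Why: Use <chi_rho, chi> = (1/|G|) sum_C |C| * chi_rho(C) * conj(chi(C)) with |G| = 5 for each irreducible chi in the table:
  <chi_rho, chi_0> = (1/5)[1*(10)*conj(1) + 1*(2*exp(-2*I*pi/5) + 3*exp(-4*I*pi/5) + 3*exp(4*I*pi/5) + 2*exp(2*I*pi/5))*conj(1) + 1*(3*exp(-2*I*pi/5) + 2*exp(-4*I*pi/5) + 2*exp(4*I*pi/5) + 3*exp(2*I*pi/5))*conj(1) + 1*(3*exp(-2*I*pi/5) + 2*exp(-4*I*pi/5) + 2*exp(4*I*pi/5) + 3*exp(2*I*pi/5))*conj(1) + 1*(2*exp(-2*I*pi/5) + 3*exp(-4*I*pi/5) + 3*exp(4*I*pi/5) + 2*exp(2*I*pi/5))*conj(1)]
      = (1/5)[(10) + (2*exp(-2*I*pi/5) + 3*exp(-4*I*pi/5) + 3*exp(4*I*pi/5) + 2*exp(2*I*pi/5)) + (3*exp(-2*I*pi/5) + 2*exp(-4*I*pi/5) + 2*exp(4*I*pi/5) + 3*exp(2*I*pi/5)) + (3*exp(-2*I*pi/5) + 2*exp(-4*I*pi/5) + 2*exp(4*I*pi/5) + 3*exp(2*I*pi/5)) + (2*exp(-2*I*pi/5) + 3*exp(-4*I*pi/5) + 3*exp(4*I*pi/5) + 2*exp(2*I*pi/5))] = 0/5 = 0
  <chi_rho, chi_1> = (1/5)[1*(10)*conj(1) + 1*(2*exp(-2*I*pi/5) + 3*exp(-4*I*pi/5) + 3*exp(4*I*pi/5) + 2*exp(2*I*pi/5))*conj(exp(2*I*pi/5)) + 1*(3*exp(-2*I*pi/5) + 2*exp(-4*I*pi/5) + 2*exp(4*I*pi/5) + 3*exp(2*I*pi/5))*conj(exp(4*I*pi/5)) + 1*(3*exp(-2*I*pi/5) + 2*exp(-4*I*pi/5) + 2*exp(4*I*pi/5) + 3*exp(2*I*pi/5))*conj(exp(-4*I*pi/5)) + 1*(2*exp(-2*I*pi/5) + 3*exp(-4*I*pi/5) + 3*exp(4*I*pi/5) + 2*exp(2*I*pi/5))*conj(exp(-2*I*pi/5))]
      = (1/5)[(10) + (2 + 2*exp(-4*I*pi/5) + 3*exp(4*I*pi/5) + 3*exp(2*I*pi/5)) + (2 + 3*exp(-2*I*pi/5) + 3*exp(4*I*pi/5) + 2*exp(2*I*pi/5)) + (2 + 2*exp(-2*I*pi/5) + 3*exp(-4*I*pi/5) + 3*exp(2*I*pi/5)) + (2 + 3*exp(-2*I*pi/5) + 3*exp(-4*I*pi/5) + 2*exp(4*I*pi/5))] = 10/5 = 2
  <chi_rho, chi_2> = (1/5)[1*(10)*conj(1) + 1*(2*exp(-2*I*pi/5) + 3*exp(-4*I*pi/5) + 3*exp(4*I*pi/5) + 2*exp(2*I*pi/5))*conj(exp(4*I*pi/5)) + 1*(3*exp(-2*I*pi/5) + 2*exp(-4*I*pi/5) + 2*exp(4*I*pi/5) + 3*exp(2*I*pi/5))*conj(exp(-2*I*pi/5)) + 1*(3*exp(-2*I*pi/5) + 2*exp(-4*I*pi/5) + 2*exp(4*I*pi/5) + 3*exp(2*I*pi/5))*conj(exp(2*I*pi/5)) + 1*(2*exp(-2*I*pi/5) + 3*exp(-4*I*pi/5) + 3*exp(4*I*pi/5) + 2*exp(2*I*pi/5))*conj(exp(-4*I*pi/5))]
      = (1/5)[(10) + (3 + 2*exp(-2*I*pi/5) + 2*exp(4*I*pi/5) + 3*exp(2*I*pi/5)) + (3 + 2*exp(-2*I*pi/5) + 2*exp(-4*I*pi/5) + 3*exp(4*I*pi/5)) + (3 + 3*exp(-4*I*pi/5) + 2*exp(4*I*pi/5) + 2*exp(2*I*pi/5)) + (3 + 3*exp(-2*I*pi/5) + 2*exp(-4*I*pi/5) + 2*exp(2*I*pi/5))] = 15/5 = 3
  <chi_rho, chi_3> = (1/5)[1*(10)*conj(1) + 1*(2*exp(-2*I*pi/5) + 3*exp(-4*I*pi/5) + 3*exp(4*I*pi/5) + 2*exp(2*I*pi/5))*conj(exp(-4*I*pi/5)) + 1*(3*exp(-2*I*pi/5) + 2*exp(-4*I*pi/5) + 2*exp(4*I*pi/5) + 3*exp(2*I*pi/5))*conj(exp(2*I*pi/5)) + 1*(3*exp(-2*I*pi/5) + 2*exp(-4*I*pi/5) + 2*exp(4*I*pi/5) + 3*exp(2*I*pi/5))*conj(exp(-2*I*pi/5)) + 1*(2*exp(-2*I*pi/5) + 3*exp(-4*I*pi/5) + 3*exp(4*I*pi/5) + 2*exp(2*I*pi/5))*conj(exp(4*I*pi/5))]
      = (1/5)[(10) + (3 + 3*exp(-2*I*pi/5) + 2*exp(-4*I*pi/5) + 2*exp(2*I*pi/5)) + (3 + 3*exp(-4*I*pi/5) + 2*exp(4*I*pi/5) + 2*exp(2*I*pi/5)) + (3 + 2*exp(-2*I*pi/5) + 2*exp(-4*I*pi/5) + 3*exp(4*I*pi/5)) + (3 + 2*exp(-2*I*pi/5) + 2*exp(4*I*pi/5) + 3*exp(2*I*pi/5))] = 15/5 = 3
  <chi_rho, chi_4> = (1/5)[1*(10)*conj(1) + 1*(2*exp(-2*I*pi/5) + 3*exp(-4*I*pi/5) + 3*exp(4*I*pi/5) + 2*exp(2*I*pi/5))*conj(exp(-2*I*pi/5)) + 1*(3*exp(-2*I*pi/5) + 2*exp(-4*I*pi/5) + 2*exp(4*I*pi/5) + 3*exp(2*I*pi/5))*conj(exp(-4*I*pi/5)) + 1*(3*exp(-2*I*pi/5) + 2*exp(-4*I*pi/5) + 2*exp(4*I*pi/5) + 3*exp(2*I*pi/5))*conj(exp(4*I*pi/5)) + 1*(2*exp(-2*I*pi/5) + 3*exp(-4*I*pi/5) + 3*exp(4*I*pi/5) + 2*exp(2*I*pi/5))*conj(exp(2*I*pi/5))]
      = (1/5)[(10) + (2 + 3*exp(-2*I*pi/5) + 3*exp(-4*I*pi/5) + 2*exp(4*I*pi/5)) + (2 + 2*exp(-2*I*pi/5) + 3*exp(-4*I*pi/5) + 3*exp(2*I*pi/5)) + (2 + 3*exp(-2*I*pi/5) + 3*exp(4*I*pi/5) + 2*exp(2*I*pi/5)) + (2 + 2*exp(-4*I*pi/5) + 3*exp(4*I*pi/5) + 3*exp(2*I*pi/5))] = 10/5 = 2
(Exp terms are combined using exp(i*s)*conj(exp(i*t)) = exp(i*(s-t)), and sums of them are collapsed using the identity that for every m > 1 the m distinct m-th roots of unity sum to 0, e.g. 1 + exp(2*I*pi/3) + exp(-2*I*pi/3) = 0.)
Dimension check: dim(rho) = sum (mult * dim) = 0*1 + 2*1 + 3*1 + 3*1 + 2*1 = 10 = chi_rho(e) = 10.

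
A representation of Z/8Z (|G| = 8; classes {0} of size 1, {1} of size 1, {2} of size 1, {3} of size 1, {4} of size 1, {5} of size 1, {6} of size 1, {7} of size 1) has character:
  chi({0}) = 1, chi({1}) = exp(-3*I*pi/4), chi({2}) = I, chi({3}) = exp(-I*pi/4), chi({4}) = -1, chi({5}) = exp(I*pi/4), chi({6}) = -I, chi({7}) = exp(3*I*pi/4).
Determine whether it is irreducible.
Irreducible: <chi, chi> = 1.

Working: <chi, chi> = (1/|G|) sum_C |C| * |chi(C)|^2 = (1/8)[1*|1|^2 + 1*|exp(-3*I*pi/4)|^2 + 1*|I|^2 + 1*|exp(-I*pi/4)|^2 + 1*|-1|^2 + 1*|exp(I*pi/4)|^2 + 1*|-I|^2 + 1*|exp(3*I*pi/4)|^2]
  = (1/8)[(1) + (1) + (1) + (1) + (1) + (1) + (1) + (1)] = 8/8 = 1.
(Exp terms are combined using exp(i*s)*conj(exp(i*t)) = exp(i*(s-t)), and sums of them are collapsed using the identity that for every m > 1 the m distinct m-th roots of unity sum to 0, e.g. 1 + exp(2*I*pi/3) + exp(-2*I*pi/3) = 0.)
A character is irreducible iff <chi, chi> = 1, so this representation is irreducible.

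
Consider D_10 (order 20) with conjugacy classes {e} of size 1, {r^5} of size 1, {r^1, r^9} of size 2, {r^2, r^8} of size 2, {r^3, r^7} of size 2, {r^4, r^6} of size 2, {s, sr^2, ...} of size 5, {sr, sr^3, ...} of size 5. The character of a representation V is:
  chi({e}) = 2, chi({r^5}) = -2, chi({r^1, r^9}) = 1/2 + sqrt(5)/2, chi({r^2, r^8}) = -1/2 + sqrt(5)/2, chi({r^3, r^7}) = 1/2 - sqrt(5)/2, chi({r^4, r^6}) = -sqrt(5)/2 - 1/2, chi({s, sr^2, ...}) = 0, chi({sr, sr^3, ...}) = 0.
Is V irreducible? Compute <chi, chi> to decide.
Irreducible: <chi, chi> = 1.

Justification: <chi, chi> = (1/|G|) sum_C |C| * |chi(C)|^2 = (1/20)[1*|2|^2 + 1*|-2|^2 + 2*|1/2 + sqrt(5)/2|^2 + 2*|-1/2 + sqrt(5)/2|^2 + 2*|1/2 - sqrt(5)/2|^2 + 2*|-sqrt(5)/2 - 1/2|^2 + 5*|0|^2 + 5*|0|^2]
  = (1/20)[(4) + (4) + (sqrt(5) + 3) + (3 - sqrt(5)) + (3 - sqrt(5)) + (sqrt(5) + 3) + (0) + (0)] = 20/20 = 1.
A character is irreducible iff <chi, chi> = 1, so this representation is irreducible.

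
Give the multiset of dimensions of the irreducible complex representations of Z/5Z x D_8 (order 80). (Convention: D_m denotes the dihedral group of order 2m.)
Dimensions: 1, 1, 1, 1, 1, 1, 1, 1, 1, 1, 1, 1, 1, 1, 1, 1, 1, 1, 1, 1, 2, 2, 2, 2, 2, 2, 2, 2, 2, 2, 2, 2, 2, 2, 2

There are 35 irreducibles (= number of conjugacy classes). Their dimensions d_i satisfy sum d_i^2 = |G| = 80: 1 + 1 + 1 + 1 + 1 + 1 + 1 + 1 + 1 + 1 + 1 + 1 + 1 + 1 + 1 + 1 + 1 + 1 + 1 + 1 + 4 + 4 + 4 + 4 + 4 + 4 + 4 + 4 + 4 + 4 + 4 + 4 + 4 + 4 + 4 = 80. (For the product with Z/5Z: each of the 5 1-dim characters of Z/5Z tensors with each irrep of D_8, giving 5 copies of each D_8-dimension.)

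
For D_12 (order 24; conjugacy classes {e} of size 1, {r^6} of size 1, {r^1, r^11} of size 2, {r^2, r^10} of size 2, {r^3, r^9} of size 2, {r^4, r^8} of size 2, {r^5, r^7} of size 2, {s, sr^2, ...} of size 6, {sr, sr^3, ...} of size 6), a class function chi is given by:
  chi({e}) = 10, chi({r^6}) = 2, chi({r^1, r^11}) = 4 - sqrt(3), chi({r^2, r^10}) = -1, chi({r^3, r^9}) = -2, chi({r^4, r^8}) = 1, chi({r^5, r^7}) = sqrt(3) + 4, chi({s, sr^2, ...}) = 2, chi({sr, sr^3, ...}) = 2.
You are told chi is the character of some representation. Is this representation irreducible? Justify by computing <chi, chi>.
Not irreducible (reducible): <chi, chi> = 10 > 1.

<chi, chi> = (1/|G|) sum_C |C| * |chi(C)|^2 = (1/24)[1*|10|^2 + 1*|2|^2 + 2*|4 - sqrt(3)|^2 + 2*|-1|^2 + 2*|-2|^2 + 2*|1|^2 + 2*|sqrt(3) + 4|^2 + 6*|2|^2 + 6*|2|^2]
  = (1/24)[(100) + (4) + (38 - 16*sqrt(3)) + (2) + (8) + (2) + (16*sqrt(3) + 38) + (24) + (24)] = 240/24 = 10.
A character is irreducible iff <chi, chi> = 1, so this representation is reducible.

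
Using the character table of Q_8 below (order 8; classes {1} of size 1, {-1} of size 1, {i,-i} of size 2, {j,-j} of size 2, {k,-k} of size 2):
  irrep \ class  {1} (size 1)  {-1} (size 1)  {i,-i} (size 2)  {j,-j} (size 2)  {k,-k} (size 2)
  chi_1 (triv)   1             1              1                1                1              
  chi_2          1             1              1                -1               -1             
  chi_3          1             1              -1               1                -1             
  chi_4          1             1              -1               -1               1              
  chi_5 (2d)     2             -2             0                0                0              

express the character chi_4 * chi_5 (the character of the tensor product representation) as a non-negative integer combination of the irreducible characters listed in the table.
chi_4 tensor chi_5 = chi_5 (all other irreducibles have multiplicity 0).

Working: The character of a tensor product is the pointwise product (chi_4 * chi_5)(C) = chi_4(C) * chi_5(C):
  {1}: (1)*(2), {-1}: (1)*(-2), {i,-i}: (-1)*(0), {j,-j}: (-1)*(0), {k,-k}: (1)*(0)
so (chi_4 * chi_5) takes values
  {1} -> 2, {-1} -> -2, {i,-i} -> 0, {j,-j} -> 0, {k,-k} -> 0.
Now take the inner product of this character with each irreducible chi from the table, <chi_4*chi_5, chi> = (1/8) sum_C |C| (chi_4*chi_5)(C) conj(chi(C)):
  <chi_4*chi_5, chi_1> = (1/8)[1*(2)*conj(1) + 1*(-2)*conj(1) + 2*(0)*conj(1) + 2*(0)*conj(1) + 2*(0)*conj(1)]
      = (1/8)[(2) + (-2) + (0) + (0) + (0)] = 0/8 = 0
  <chi_4*chi_5, chi_2> = (1/8)[1*(2)*conj(1) + 1*(-2)*conj(1) + 2*(0)*conj(1) + 2*(0)*conj(-1) + 2*(0)*conj(-1)]
      = (1/8)[(2) + (-2) + (0) + (0) + (0)] = 0/8 = 0
  <chi_4*chi_5, chi_3> = (1/8)[1*(2)*conj(1) + 1*(-2)*conj(1) + 2*(0)*conj(-1) + 2*(0)*conj(1) + 2*(0)*conj(-1)]
      = (1/8)[(2) + (-2) + (0) + (0) + (0)] = 0/8 = 0
  <chi_4*chi_5, chi_4> = (1/8)[1*(2)*conj(1) + 1*(-2)*conj(1) + 2*(0)*conj(-1) + 2*(0)*conj(-1) + 2*(0)*conj(1)]
      = (1/8)[(2) + (-2) + (0) + (0) + (0)] = 0/8 = 0
  <chi_4*chi_5, chi_5> = (1/8)[1*(2)*conj(2) + 1*(-2)*conj(-2) + 2*(0)*conj(0) + 2*(0)*conj(0) + 2*(0)*conj(0)]
      = (1/8)[(4) + (4) + (0) + (0) + (0)] = 8/8 = 1
Hence the multiplicities are chi_5: 1. Dimension check: dim(chi_4)*dim(chi_5) = 1*2 = 2 and sum (mult * dim) = 1*2 = 2.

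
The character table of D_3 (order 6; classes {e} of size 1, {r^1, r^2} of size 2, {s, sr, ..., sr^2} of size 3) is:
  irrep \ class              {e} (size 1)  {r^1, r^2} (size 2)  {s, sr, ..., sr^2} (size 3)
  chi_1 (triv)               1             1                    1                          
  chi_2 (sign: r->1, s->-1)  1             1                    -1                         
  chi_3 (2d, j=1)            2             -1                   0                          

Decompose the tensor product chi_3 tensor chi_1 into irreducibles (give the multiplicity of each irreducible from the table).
chi_3 tensor chi_1 = chi_3 (all other irreducibles have multiplicity 0).

Working: The character of a tensor product is the pointwise product (chi_3 * chi_1)(C) = chi_3(C) * chi_1(C):
  {e}: (2)*(1), {r^1, r^2}: (-1)*(1), {s, sr, ..., sr^2}: (0)*(1)
so (chi_3 * chi_1) takes values
  {e} -> 2, {r^1, r^2} -> -1, {s, sr, ..., sr^2} -> 0.
Now take the inner product of this character with each irreducible chi from the table, <chi_3*chi_1, chi> = (1/6) sum_C |C| (chi_3*chi_1)(C) conj(chi(C)):
  <chi_3*chi_1, chi_1> = (1/6)[1*(2)*conj(1) + 2*(-1)*conj(1) + 3*(0)*conj(1)]
      = (1/6)[(2) + (-2) + (0)] = 0/6 = 0
  <chi_3*chi_1, chi_2> = (1/6)[1*(2)*conj(1) + 2*(-1)*conj(1) + 3*(0)*conj(-1)]
      = (1/6)[(2) + (-2) + (0)] = 0/6 = 0
  <chi_3*chi_1, chi_3> = (1/6)[1*(2)*conj(2) + 2*(-1)*conj(-1) + 3*(0)*conj(0)]
      = (1/6)[(4) + (2) + (0)] = 6/6 = 1
Hence the multiplicities are chi_3: 1. Dimension check: dim(chi_3)*dim(chi_1) = 2*1 = 2 and sum (mult * dim) = 1*2 = 2.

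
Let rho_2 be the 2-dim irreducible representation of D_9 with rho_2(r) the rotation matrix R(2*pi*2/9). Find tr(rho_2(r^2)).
chi_{rho_2}(r^2) = 2*cos(2*pi*2*2/9) = -2*cos(pi/9)

Working: rho_2(r^2) is rotation by angle 2*pi*2*2/9, whose trace is 2*cos(2*pi*2*2/9) = -2*cos(pi/9).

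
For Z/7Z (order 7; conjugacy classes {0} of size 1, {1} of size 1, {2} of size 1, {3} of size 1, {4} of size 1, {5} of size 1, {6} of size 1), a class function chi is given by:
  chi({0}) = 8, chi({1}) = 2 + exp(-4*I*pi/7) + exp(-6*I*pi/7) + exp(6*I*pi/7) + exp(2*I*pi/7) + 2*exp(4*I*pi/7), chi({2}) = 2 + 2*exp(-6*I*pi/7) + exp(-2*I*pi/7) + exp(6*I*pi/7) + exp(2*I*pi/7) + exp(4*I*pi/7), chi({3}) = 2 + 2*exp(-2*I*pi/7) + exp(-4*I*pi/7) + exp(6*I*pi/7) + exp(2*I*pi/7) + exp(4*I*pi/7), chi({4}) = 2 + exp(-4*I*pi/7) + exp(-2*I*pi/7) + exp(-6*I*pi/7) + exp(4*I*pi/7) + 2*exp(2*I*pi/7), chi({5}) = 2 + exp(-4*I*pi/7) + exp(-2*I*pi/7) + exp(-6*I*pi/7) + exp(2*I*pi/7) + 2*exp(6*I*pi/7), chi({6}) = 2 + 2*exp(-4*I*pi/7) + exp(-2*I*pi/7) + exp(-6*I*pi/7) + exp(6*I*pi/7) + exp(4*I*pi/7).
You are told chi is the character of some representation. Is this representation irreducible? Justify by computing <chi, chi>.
Not irreducible (reducible): <chi, chi> = 12 > 1.

Why: <chi, chi> = (1/|G|) sum_C |C| * |chi(C)|^2 = (1/7)[1*|8|^2 + 1*|2 + exp(-4*I*pi/7) + exp(-6*I*pi/7) + exp(6*I*pi/7) + exp(2*I*pi/7) + 2*exp(4*I*pi/7)|^2 + 1*|2 + 2*exp(-6*I*pi/7) + exp(-2*I*pi/7) + exp(6*I*pi/7) + exp(2*I*pi/7) + exp(4*I*pi/7)|^2 + 1*|2 + 2*exp(-2*I*pi/7) + exp(-4*I*pi/7) + exp(6*I*pi/7) + exp(2*I*pi/7) + exp(4*I*pi/7)|^2 + 1*|2 + exp(-4*I*pi/7) + exp(-2*I*pi/7) + exp(-6*I*pi/7) + exp(4*I*pi/7) + 2*exp(2*I*pi/7)|^2 + 1*|2 + exp(-4*I*pi/7) + exp(-2*I*pi/7) + exp(-6*I*pi/7) + exp(2*I*pi/7) + 2*exp(6*I*pi/7)|^2 + 1*|2 + 2*exp(-4*I*pi/7) + exp(-2*I*pi/7) + exp(-6*I*pi/7) + exp(6*I*pi/7) + exp(4*I*pi/7)|^2]
  = (1/7)[(64) + (12 + 10*exp(-4*I*pi/7) + 8*exp(-2*I*pi/7) + 8*exp(-6*I*pi/7) + 8*exp(6*I*pi/7) + 8*exp(2*I*pi/7) + 10*exp(4*I*pi/7)) + (12 + 8*exp(-4*I*pi/7) + 8*exp(-2*I*pi/7) + 10*exp(-6*I*pi/7) + 10*exp(6*I*pi/7) + 8*exp(2*I*pi/7) + 8*exp(4*I*pi/7)) + (12 + 10*exp(-2*I*pi/7) + 8*exp(-4*I*pi/7) + 8*exp(-6*I*pi/7) + 8*exp(6*I*pi/7) + 8*exp(4*I*pi/7) + 10*exp(2*I*pi/7)) + (12 + 10*exp(-2*I*pi/7) + 8*exp(-4*I*pi/7) + 8*exp(-6*I*pi/7) + 8*exp(6*I*pi/7) + 8*exp(4*I*pi/7) + 10*exp(2*I*pi/7)) + (12 + 8*exp(-4*I*pi/7) + 8*exp(-2*I*pi/7) + 10*exp(-6*I*pi/7) + 10*exp(6*I*pi/7) + 8*exp(2*I*pi/7) + 8*exp(4*I*pi/7)) + (12 + 10*exp(-4*I*pi/7) + 8*exp(-2*I*pi/7) + 8*exp(-6*I*pi/7) + 8*exp(6*I*pi/7) + 8*exp(2*I*pi/7) + 10*exp(4*I*pi/7))] = 84/7 = 12.
(Exp terms are combined using exp(i*s)*conj(exp(i*t)) = exp(i*(s-t)), and sums of them are collapsed using the identity that for every m > 1 the m distinct m-th roots of unity sum to 0, e.g. 1 + exp(2*I*pi/3) + exp(-2*I*pi/3) = 0.)
A character is irreducible iff <chi, chi> = 1, so this representation is reducible.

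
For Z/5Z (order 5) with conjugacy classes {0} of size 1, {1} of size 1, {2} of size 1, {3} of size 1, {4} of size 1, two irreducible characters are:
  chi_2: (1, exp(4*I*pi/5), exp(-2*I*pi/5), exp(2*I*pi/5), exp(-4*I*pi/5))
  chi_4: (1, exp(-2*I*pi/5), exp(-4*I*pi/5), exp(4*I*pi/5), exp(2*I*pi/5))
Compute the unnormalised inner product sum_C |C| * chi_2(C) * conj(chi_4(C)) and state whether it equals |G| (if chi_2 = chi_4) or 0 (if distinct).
Sum = 0; so <chi_2, chi_4> = 0 (distinct irreducibles are orthogonal).

Argument: Compute term by term over conjugacy classes (|C| * chi_2(C) * conj(chi_4(C))):
  1*(1)*conj(1) + 1*(exp(4*I*pi/5))*conj(exp(-2*I*pi/5)) + 1*(exp(-2*I*pi/5))*conj(exp(-4*I*pi/5)) + 1*(exp(2*I*pi/5))*conj(exp(4*I*pi/5)) + 1*(exp(-4*I*pi/5))*conj(exp(2*I*pi/5))
  = (1) + (exp(-4*I*pi/5)) + (exp(2*I*pi/5)) + (exp(-2*I*pi/5)) + (exp(4*I*pi/5))
  = 0.
(Exp terms are combined using exp(i*s)*conj(exp(i*t)) = exp(i*(s-t)), and sums of them are collapsed using the identity that for every m > 1 the m distinct m-th roots of unity sum to 0, e.g. 1 + exp(2*I*pi/3) + exp(-2*I*pi/3) = 0.)
Dividing by |G| = 5 gives 0/5 = 0, matching the row-orthogonality relation <chi_2, chi_4> = [chi_2 = chi_4].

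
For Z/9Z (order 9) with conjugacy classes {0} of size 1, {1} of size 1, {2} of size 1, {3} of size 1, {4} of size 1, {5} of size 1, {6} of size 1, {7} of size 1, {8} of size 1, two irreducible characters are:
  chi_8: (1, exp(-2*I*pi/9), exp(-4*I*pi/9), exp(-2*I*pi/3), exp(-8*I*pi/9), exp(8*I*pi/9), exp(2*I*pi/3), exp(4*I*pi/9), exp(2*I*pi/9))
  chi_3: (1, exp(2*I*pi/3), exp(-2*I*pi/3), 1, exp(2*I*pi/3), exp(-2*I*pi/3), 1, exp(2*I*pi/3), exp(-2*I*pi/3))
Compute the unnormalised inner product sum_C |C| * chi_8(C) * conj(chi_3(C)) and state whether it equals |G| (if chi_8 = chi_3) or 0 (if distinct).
Sum = 0; so <chi_8, chi_3> = 0 (distinct irreducibles are orthogonal).

Compute term by term over conjugacy classes (|C| * chi_8(C) * conj(chi_3(C))):
  1*(1)*conj(1) + 1*(exp(-2*I*pi/9))*conj(exp(2*I*pi/3)) + 1*(exp(-4*I*pi/9))*conj(exp(-2*I*pi/3)) + 1*(exp(-2*I*pi/3))*conj(1) + 1*(exp(-8*I*pi/9))*conj(exp(2*I*pi/3)) + 1*(exp(8*I*pi/9))*conj(exp(-2*I*pi/3)) + 1*(exp(2*I*pi/3))*conj(1) + 1*(exp(4*I*pi/9))*conj(exp(2*I*pi/3)) + 1*(exp(2*I*pi/9))*conj(exp(-2*I*pi/3))
  = (1) + (exp(-8*I*pi/9)) + (exp(2*I*pi/9)) + (exp(-2*I*pi/3)) + (exp(4*I*pi/9)) + (exp(-4*I*pi/9)) + (exp(2*I*pi/3)) + (exp(-2*I*pi/9)) + (exp(8*I*pi/9))
  = 0.
(Exp terms are combined using exp(i*s)*conj(exp(i*t)) = exp(i*(s-t)), and sums of them are collapsed using the identity that for every m > 1 the m distinct m-th roots of unity sum to 0, e.g. 1 + exp(2*I*pi/3) + exp(-2*I*pi/3) = 0.)
Dividing by |G| = 9 gives 0/9 = 0, matching the row-orthogonality relation <chi_8, chi_3> = [chi_8 = chi_3].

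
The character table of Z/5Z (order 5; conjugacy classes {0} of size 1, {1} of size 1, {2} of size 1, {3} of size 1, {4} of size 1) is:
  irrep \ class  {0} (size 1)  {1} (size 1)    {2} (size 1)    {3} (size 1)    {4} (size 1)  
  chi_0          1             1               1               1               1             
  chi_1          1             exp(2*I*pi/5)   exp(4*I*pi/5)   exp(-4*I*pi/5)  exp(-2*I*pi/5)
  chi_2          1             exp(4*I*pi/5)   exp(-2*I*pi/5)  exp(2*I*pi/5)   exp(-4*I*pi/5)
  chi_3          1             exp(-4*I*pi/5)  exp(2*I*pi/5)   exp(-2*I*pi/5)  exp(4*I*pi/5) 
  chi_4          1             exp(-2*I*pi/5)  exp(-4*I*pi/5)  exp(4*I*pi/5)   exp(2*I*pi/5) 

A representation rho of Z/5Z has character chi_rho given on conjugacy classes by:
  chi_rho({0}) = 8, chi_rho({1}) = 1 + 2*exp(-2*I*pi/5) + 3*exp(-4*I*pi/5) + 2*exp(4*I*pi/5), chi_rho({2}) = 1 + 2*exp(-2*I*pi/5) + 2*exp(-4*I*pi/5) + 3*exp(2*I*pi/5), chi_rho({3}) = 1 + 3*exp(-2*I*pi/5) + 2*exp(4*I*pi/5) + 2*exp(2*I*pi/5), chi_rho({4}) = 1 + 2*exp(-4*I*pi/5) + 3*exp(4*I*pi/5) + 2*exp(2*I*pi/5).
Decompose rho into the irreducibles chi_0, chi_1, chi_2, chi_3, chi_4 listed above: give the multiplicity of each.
Multiplicities: chi_0: 1, chi_1: 0, chi_2: 2, chi_3: 3, chi_4: 2.

Explanation: Use <chi_rho, chi> = (1/|G|) sum_C |C| * chi_rho(C) * conj(chi(C)) with |G| = 5 for each irreducible chi in the table:
  <chi_rho, chi_0> = (1/5)[1*(8)*conj(1) + 1*(1 + 2*exp(-2*I*pi/5) + 3*exp(-4*I*pi/5) + 2*exp(4*I*pi/5))*conj(1) + 1*(1 + 2*exp(-2*I*pi/5) + 2*exp(-4*I*pi/5) + 3*exp(2*I*pi/5))*conj(1) + 1*(1 + 3*exp(-2*I*pi/5) + 2*exp(4*I*pi/5) + 2*exp(2*I*pi/5))*conj(1) + 1*(1 + 2*exp(-4*I*pi/5) + 3*exp(4*I*pi/5) + 2*exp(2*I*pi/5))*conj(1)]
      = (1/5)[(8) + (1 + 2*exp(-2*I*pi/5) + 3*exp(-4*I*pi/5) + 2*exp(4*I*pi/5)) + (1 + 2*exp(-2*I*pi/5) + 2*exp(-4*I*pi/5) + 3*exp(2*I*pi/5)) + (1 + 3*exp(-2*I*pi/5) + 2*exp(4*I*pi/5) + 2*exp(2*I*pi/5)) + (1 + 2*exp(-4*I*pi/5) + 3*exp(4*I*pi/5) + 2*exp(2*I*pi/5))] = 5/5 = 1
  <chi_rho, chi_1> = (1/5)[1*(8)*conj(1) + 1*(1 + 2*exp(-2*I*pi/5) + 3*exp(-4*I*pi/5) + 2*exp(4*I*pi/5))*conj(exp(2*I*pi/5)) + 1*(1 + 2*exp(-2*I*pi/5) + 2*exp(-4*I*pi/5) + 3*exp(2*I*pi/5))*conj(exp(4*I*pi/5)) + 1*(1 + 3*exp(-2*I*pi/5) + 2*exp(4*I*pi/5) + 2*exp(2*I*pi/5))*conj(exp(-4*I*pi/5)) + 1*(1 + 2*exp(-4*I*pi/5) + 3*exp(4*I*pi/5) + 2*exp(2*I*pi/5))*conj(exp(-2*I*pi/5))]
      = (1/5)[(8) + (2*exp(-4*I*pi/5) + exp(-2*I*pi/5) + 3*exp(4*I*pi/5) + 2*exp(2*I*pi/5)) + (3*exp(-2*I*pi/5) + exp(-4*I*pi/5) + 2*exp(4*I*pi/5) + 2*exp(2*I*pi/5)) + (2*exp(-2*I*pi/5) + 2*exp(-4*I*pi/5) + exp(4*I*pi/5) + 3*exp(2*I*pi/5)) + (2*exp(-2*I*pi/5) + 3*exp(-4*I*pi/5) + exp(2*I*pi/5) + 2*exp(4*I*pi/5))] = 0/5 = 0
  <chi_rho, chi_2> = (1/5)[1*(8)*conj(1) + 1*(1 + 2*exp(-2*I*pi/5) + 3*exp(-4*I*pi/5) + 2*exp(4*I*pi/5))*conj(exp(4*I*pi/5)) + 1*(1 + 2*exp(-2*I*pi/5) + 2*exp(-4*I*pi/5) + 3*exp(2*I*pi/5))*conj(exp(-2*I*pi/5)) + 1*(1 + 3*exp(-2*I*pi/5) + 2*exp(4*I*pi/5) + 2*exp(2*I*pi/5))*conj(exp(2*I*pi/5)) + 1*(1 + 2*exp(-4*I*pi/5) + 3*exp(4*I*pi/5) + 2*exp(2*I*pi/5))*conj(exp(-4*I*pi/5))]
      = (1/5)[(8) + (2 + exp(-4*I*pi/5) + 2*exp(4*I*pi/5) + 3*exp(2*I*pi/5)) + (2 + 2*exp(-2*I*pi/5) + exp(2*I*pi/5) + 3*exp(4*I*pi/5)) + (2 + 3*exp(-4*I*pi/5) + exp(-2*I*pi/5) + 2*exp(2*I*pi/5)) + (2 + 3*exp(-2*I*pi/5) + 2*exp(-4*I*pi/5) + exp(4*I*pi/5))] = 10/5 = 2
  <chi_rho, chi_3> = (1/5)[1*(8)*conj(1) + 1*(1 + 2*exp(-2*I*pi/5) + 3*exp(-4*I*pi/5) + 2*exp(4*I*pi/5))*conj(exp(-4*I*pi/5)) + 1*(1 + 2*exp(-2*I*pi/5) + 2*exp(-4*I*pi/5) + 3*exp(2*I*pi/5))*conj(exp(2*I*pi/5)) + 1*(1 + 3*exp(-2*I*pi/5) + 2*exp(4*I*pi/5) + 2*exp(2*I*pi/5))*conj(exp(-2*I*pi/5)) + 1*(1 + 2*exp(-4*I*pi/5) + 3*exp(4*I*pi/5) + 2*exp(2*I*pi/5))*conj(exp(4*I*pi/5))]
      = (1/5)[(8) + (3 + 2*exp(-2*I*pi/5) + exp(4*I*pi/5) + 2*exp(2*I*pi/5)) + (3 + 2*exp(-4*I*pi/5) + exp(-2*I*pi/5) + 2*exp(4*I*pi/5)) + (3 + 2*exp(-4*I*pi/5) + exp(2*I*pi/5) + 2*exp(4*I*pi/5)) + (3 + 2*exp(-2*I*pi/5) + exp(-4*I*pi/5) + 2*exp(2*I*pi/5))] = 15/5 = 3
  <chi_rho, chi_4> = (1/5)[1*(8)*conj(1) + 1*(1 + 2*exp(-2*I*pi/5) + 3*exp(-4*I*pi/5) + 2*exp(4*I*pi/5))*conj(exp(-2*I*pi/5)) + 1*(1 + 2*exp(-2*I*pi/5) + 2*exp(-4*I*pi/5) + 3*exp(2*I*pi/5))*conj(exp(-4*I*pi/5)) + 1*(1 + 3*exp(-2*I*pi/5) + 2*exp(4*I*pi/5) + 2*exp(2*I*pi/5))*conj(exp(4*I*pi/5)) + 1*(1 + 2*exp(-4*I*pi/5) + 3*exp(4*I*pi/5) + 2*exp(2*I*pi/5))*conj(exp(2*I*pi/5))]
      = (1/5)[(8) + (2 + 3*exp(-2*I*pi/5) + 2*exp(-4*I*pi/5) + exp(2*I*pi/5)) + (2 + 3*exp(-4*I*pi/5) + exp(4*I*pi/5) + 2*exp(2*I*pi/5)) + (2 + 2*exp(-2*I*pi/5) + exp(-4*I*pi/5) + 3*exp(4*I*pi/5)) + (2 + exp(-2*I*pi/5) + 2*exp(4*I*pi/5) + 3*exp(2*I*pi/5))] = 10/5 = 2
(Exp terms are combined using exp(i*s)*conj(exp(i*t)) = exp(i*(s-t)), and sums of them are collapsed using the identity that for every m > 1 the m distinct m-th roots of unity sum to 0, e.g. 1 + exp(2*I*pi/3) + exp(-2*I*pi/3) = 0.)
Dimension check: dim(rho) = sum (mult * dim) = 1*1 + 0*1 + 2*1 + 3*1 + 2*1 = 8 = chi_rho(e) = 8.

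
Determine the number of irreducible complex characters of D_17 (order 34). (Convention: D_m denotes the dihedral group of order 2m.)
10

Argument: The number of irreducible complex representations of a finite group equals its number of conjugacy classes. D_17 has 10 conjugacy classes ((n+3)/2 for n odd), so D_17 (order 34) has exactly 10 irreducible complex representations.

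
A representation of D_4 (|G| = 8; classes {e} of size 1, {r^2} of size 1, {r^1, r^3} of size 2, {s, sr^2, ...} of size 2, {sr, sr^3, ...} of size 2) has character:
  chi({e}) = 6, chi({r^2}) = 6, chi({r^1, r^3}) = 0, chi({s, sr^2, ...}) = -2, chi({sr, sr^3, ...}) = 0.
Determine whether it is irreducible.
Not irreducible (reducible): <chi, chi> = 10 > 1.

Details: <chi, chi> = (1/|G|) sum_C |C| * |chi(C)|^2 = (1/8)[1*|6|^2 + 1*|6|^2 + 2*|0|^2 + 2*|-2|^2 + 2*|0|^2]
  = (1/8)[(36) + (36) + (0) + (8) + (0)] = 80/8 = 10.
A character is irreducible iff <chi, chi> = 1, so this representation is reducible.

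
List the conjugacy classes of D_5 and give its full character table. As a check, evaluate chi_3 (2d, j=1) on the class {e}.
Conjugacy classes: {e} of size 1, {r^1, r^4} of size 2, {r^2, r^3} of size 2, {s, sr, ..., sr^4} of size 5.
Character table:
  irrep \ class              {e} (size 1)  {r^1, r^4} (size 2)  {r^2, r^3} (size 2)  {s, sr, ..., sr^4} (size 5)
  chi_1 (triv)               1             1                    1                    1                          
  chi_2 (sign: r->1, s->-1)  1             1                    1                    -1                         
  chi_3 (2d, j=1)            2             -1/2 + sqrt(5)/2     -sqrt(5)/2 - 1/2     0                          
  chi_4 (2d, j=2)            2             -sqrt(5)/2 - 1/2     -1/2 + sqrt(5)/2     0                          

Spot check: chi_3 (2d, j=1) on {e} = 2.

Proof sketch: D_5 has order 2*5 = 10 with 4 conjugacy classes, hence 4 irreducibles. Sum of squared dims 1 + 1 + 4 + 4 = 10 = |G|. Linear characters come from the abelianisation; the 2-dimensional irreps have character r^k -> 2*cos(2*pi*j*k/5), reflections -> 0.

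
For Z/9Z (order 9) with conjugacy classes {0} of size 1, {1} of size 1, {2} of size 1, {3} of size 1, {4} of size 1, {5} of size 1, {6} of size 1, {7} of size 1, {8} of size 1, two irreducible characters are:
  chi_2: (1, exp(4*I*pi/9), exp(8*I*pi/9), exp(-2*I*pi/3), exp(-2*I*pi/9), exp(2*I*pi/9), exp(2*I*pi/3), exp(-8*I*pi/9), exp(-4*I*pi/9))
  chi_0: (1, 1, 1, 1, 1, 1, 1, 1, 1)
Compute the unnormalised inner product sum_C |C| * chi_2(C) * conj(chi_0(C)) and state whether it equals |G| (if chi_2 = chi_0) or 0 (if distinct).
Sum = 0; so <chi_2, chi_0> = 0 (distinct irreducibles are orthogonal).

Explanation: Compute term by term over conjugacy classes (|C| * chi_2(C) * conj(chi_0(C))):
  1*(1)*conj(1) + 1*(exp(4*I*pi/9))*conj(1) + 1*(exp(8*I*pi/9))*conj(1) + 1*(exp(-2*I*pi/3))*conj(1) + 1*(exp(-2*I*pi/9))*conj(1) + 1*(exp(2*I*pi/9))*conj(1) + 1*(exp(2*I*pi/3))*conj(1) + 1*(exp(-8*I*pi/9))*conj(1) + 1*(exp(-4*I*pi/9))*conj(1)
  = (1) + (exp(4*I*pi/9)) + (exp(8*I*pi/9)) + (exp(-2*I*pi/3)) + (exp(-2*I*pi/9)) + (exp(2*I*pi/9)) + (exp(2*I*pi/3)) + (exp(-8*I*pi/9)) + (exp(-4*I*pi/9))
  = 0.
(Exp terms are combined using exp(i*s)*conj(exp(i*t)) = exp(i*(s-t)), and sums of them are collapsed using the identity that for every m > 1 the m distinct m-th roots of unity sum to 0, e.g. 1 + exp(2*I*pi/3) + exp(-2*I*pi/3) = 0.)
Dividing by |G| = 9 gives 0/9 = 0, matching the row-orthogonality relation <chi_2, chi_0> = [chi_2 = chi_0].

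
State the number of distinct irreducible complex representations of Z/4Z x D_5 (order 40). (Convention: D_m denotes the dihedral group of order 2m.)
16

Proof sketch: The number of irreducible complex representations of a finite group equals its number of conjugacy classes. For a direct product, #classes(G x H) = #classes(G) * #classes(H). Z/4Z has 4 classes (abelian), D_5 has 4 classes, so 4 * 4 = 16, so Z/4Z x D_5 (order 40) has exactly 16 irreducible complex representations.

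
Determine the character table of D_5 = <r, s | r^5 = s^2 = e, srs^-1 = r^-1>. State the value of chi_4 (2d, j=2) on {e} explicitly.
Conjugacy classes: {e} of size 1, {r^1, r^4} of size 2, {r^2, r^3} of size 2, {s, sr, ..., sr^4} of size 5.
Character table:
  irrep \ class              {e} (size 1)  {r^1, r^4} (size 2)  {r^2, r^3} (size 2)  {s, sr, ..., sr^4} (size 5)
  chi_1 (triv)               1             1                    1                    1                          
  chi_2 (sign: r->1, s->-1)  1             1                    1                    -1                         
  chi_3 (2d, j=1)            2             -1/2 + sqrt(5)/2     -sqrt(5)/2 - 1/2     0                          
  chi_4 (2d, j=2)            2             -sqrt(5)/2 - 1/2     -1/2 + sqrt(5)/2     0                          

Spot check: chi_4 (2d, j=2) on {e} = 2.

D_5 has order 2*5 = 10 with 4 conjugacy classes, hence 4 irreducibles. Sum of squared dims 1 + 1 + 4 + 4 = 10 = |G|. Linear characters come from the abelianisation; the 2-dimensional irreps have character r^k -> 2*cos(2*pi*j*k/5), reflections -> 0.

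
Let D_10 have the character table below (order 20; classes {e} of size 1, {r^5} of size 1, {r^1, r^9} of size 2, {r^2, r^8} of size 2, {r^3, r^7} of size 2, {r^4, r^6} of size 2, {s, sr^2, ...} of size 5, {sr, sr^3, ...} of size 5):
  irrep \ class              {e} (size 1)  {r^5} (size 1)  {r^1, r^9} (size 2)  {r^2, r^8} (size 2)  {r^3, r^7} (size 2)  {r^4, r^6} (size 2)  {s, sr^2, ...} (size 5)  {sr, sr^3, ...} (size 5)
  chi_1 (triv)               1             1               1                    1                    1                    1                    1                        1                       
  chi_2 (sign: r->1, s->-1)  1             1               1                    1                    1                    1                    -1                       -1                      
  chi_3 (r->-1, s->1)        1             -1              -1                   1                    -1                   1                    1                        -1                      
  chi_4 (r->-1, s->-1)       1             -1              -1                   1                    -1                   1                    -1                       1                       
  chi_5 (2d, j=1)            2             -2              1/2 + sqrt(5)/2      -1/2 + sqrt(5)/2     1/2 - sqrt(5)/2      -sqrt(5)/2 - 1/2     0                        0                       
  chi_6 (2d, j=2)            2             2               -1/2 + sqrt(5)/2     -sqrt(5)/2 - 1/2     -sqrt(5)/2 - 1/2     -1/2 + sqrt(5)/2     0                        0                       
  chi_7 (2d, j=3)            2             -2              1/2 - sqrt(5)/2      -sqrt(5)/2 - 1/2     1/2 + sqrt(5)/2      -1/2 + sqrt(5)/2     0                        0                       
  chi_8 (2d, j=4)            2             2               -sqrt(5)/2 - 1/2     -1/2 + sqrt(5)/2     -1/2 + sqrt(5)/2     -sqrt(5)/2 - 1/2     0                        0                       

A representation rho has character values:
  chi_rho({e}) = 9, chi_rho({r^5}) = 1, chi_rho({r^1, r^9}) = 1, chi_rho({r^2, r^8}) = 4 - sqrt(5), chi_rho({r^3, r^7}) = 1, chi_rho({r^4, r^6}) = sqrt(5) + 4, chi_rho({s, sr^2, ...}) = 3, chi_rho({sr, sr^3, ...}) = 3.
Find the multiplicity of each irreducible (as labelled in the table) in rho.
Multiplicities: chi_1: 3, chi_2: 0, chi_3: 1, chi_4: 1, chi_5: 0, chi_6: 1, chi_7: 1, chi_8: 0.

Justification: Use <chi_rho, chi> = (1/|G|) sum_C |C| * chi_rho(C) * conj(chi(C)) with |G| = 20 for each irreducible chi in the table:
  <chi_rho, chi_1> = (1/20)[1*(9)*conj(1) + 1*(1)*conj(1) + 2*(1)*conj(1) + 2*(4 - sqrt(5))*conj(1) + 2*(1)*conj(1) + 2*(sqrt(5) + 4)*conj(1) + 5*(3)*conj(1) + 5*(3)*conj(1)]
      = (1/20)[(9) + (1) + (2) + (8 - 2*sqrt(5)) + (2) + (2*sqrt(5) + 8) + (15) + (15)] = 60/20 = 3
  <chi_rho, chi_2> = (1/20)[1*(9)*conj(1) + 1*(1)*conj(1) + 2*(1)*conj(1) + 2*(4 - sqrt(5))*conj(1) + 2*(1)*conj(1) + 2*(sqrt(5) + 4)*conj(1) + 5*(3)*conj(-1) + 5*(3)*conj(-1)]
      = (1/20)[(9) + (1) + (2) + (8 - 2*sqrt(5)) + (2) + (2*sqrt(5) + 8) + (-15) + (-15)] = 0/20 = 0
  <chi_rho, chi_3> = (1/20)[1*(9)*conj(1) + 1*(1)*conj(-1) + 2*(1)*conj(-1) + 2*(4 - sqrt(5))*conj(1) + 2*(1)*conj(-1) + 2*(sqrt(5) + 4)*conj(1) + 5*(3)*conj(1) + 5*(3)*conj(-1)]
      = (1/20)[(9) + (-1) + (-2) + (8 - 2*sqrt(5)) + (-2) + (2*sqrt(5) + 8) + (15) + (-15)] = 20/20 = 1
  <chi_rho, chi_4> = (1/20)[1*(9)*conj(1) + 1*(1)*conj(-1) + 2*(1)*conj(-1) + 2*(4 - sqrt(5))*conj(1) + 2*(1)*conj(-1) + 2*(sqrt(5) + 4)*conj(1) + 5*(3)*conj(-1) + 5*(3)*conj(1)]
      = (1/20)[(9) + (-1) + (-2) + (8 - 2*sqrt(5)) + (-2) + (2*sqrt(5) + 8) + (-15) + (15)] = 20/20 = 1
  <chi_rho, chi_5> = (1/20)[1*(9)*conj(2) + 1*(1)*conj(-2) + 2*(1)*conj(1/2 + sqrt(5)/2) + 2*(4 - sqrt(5))*conj(-1/2 + sqrt(5)/2) + 2*(1)*conj(1/2 - sqrt(5)/2) + 2*(sqrt(5) + 4)*conj(-sqrt(5)/2 - 1/2) + 5*(3)*conj(0) + 5*(3)*conj(0)]
      = (1/20)[(18) + (-2) + (1 + sqrt(5)) + (-9 + 5*sqrt(5)) + (1 - sqrt(5)) + (-5*sqrt(5) - 9) + (0) + (0)] = 0/20 = 0
  <chi_rho, chi_6> = (1/20)[1*(9)*conj(2) + 1*(1)*conj(2) + 2*(1)*conj(-1/2 + sqrt(5)/2) + 2*(4 - sqrt(5))*conj(-sqrt(5)/2 - 1/2) + 2*(1)*conj(-sqrt(5)/2 - 1/2) + 2*(sqrt(5) + 4)*conj(-1/2 + sqrt(5)/2) + 5*(3)*conj(0) + 5*(3)*conj(0)]
      = (1/20)[(18) + (2) + (-1 + sqrt(5)) + (1 - 3*sqrt(5)) + (-sqrt(5) - 1) + (1 + 3*sqrt(5)) + (0) + (0)] = 20/20 = 1
  <chi_rho, chi_7> = (1/20)[1*(9)*conj(2) + 1*(1)*conj(-2) + 2*(1)*conj(1/2 - sqrt(5)/2) + 2*(4 - sqrt(5))*conj(-sqrt(5)/2 - 1/2) + 2*(1)*conj(1/2 + sqrt(5)/2) + 2*(sqrt(5) + 4)*conj(-1/2 + sqrt(5)/2) + 5*(3)*conj(0) + 5*(3)*conj(0)]
      = (1/20)[(18) + (-2) + (1 - sqrt(5)) + (1 - 3*sqrt(5)) + (1 + sqrt(5)) + (1 + 3*sqrt(5)) + (0) + (0)] = 20/20 = 1
  <chi_rho, chi_8> = (1/20)[1*(9)*conj(2) + 1*(1)*conj(2) + 2*(1)*conj(-sqrt(5)/2 - 1/2) + 2*(4 - sqrt(5))*conj(-1/2 + sqrt(5)/2) + 2*(1)*conj(-1/2 + sqrt(5)/2) + 2*(sqrt(5) + 4)*conj(-sqrt(5)/2 - 1/2) + 5*(3)*conj(0) + 5*(3)*conj(0)]
      = (1/20)[(18) + (2) + (-sqrt(5) - 1) + (-9 + 5*sqrt(5)) + (-1 + sqrt(5)) + (-5*sqrt(5) - 9) + (0) + (0)] = 0/20 = 0
Dimension check: dim(rho) = sum (mult * dim) = 3*1 + 0*1 + 1*1 + 1*1 + 0*2 + 1*2 + 1*2 + 0*2 = 9 = chi_rho(e) = 9.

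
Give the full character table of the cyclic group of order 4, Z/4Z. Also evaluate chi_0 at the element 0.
Character table of Z/4Z (irreps indexed chi_0,...,chi_3 with chi_k(m) = zeta_4^(k*m), zeta_4 = exp(2*pi*i/4)):
  irrep \ class  {0} (size 1)  {1} (size 1)  {2} (size 1)  {3} (size 1)
  chi_0          1             1             1             1           
  chi_1          1             I             -1            -I          
  chi_2          1             -1            1             -1          
  chi_3          1             -I            -1            I           

Spot check: chi_0(0) = zeta_4^(0*0) = zeta_4^0 = 1.

Argument: Z/4Z is abelian, so all 4 irreducible complex representations are 1-dimensional. They are given by chi_k(m) = zeta_4^(k*m) for k = 0,...,3. Row orthogonality: sum_m chi_k(m) conj(chi_l(m)) = 4 * [k = l].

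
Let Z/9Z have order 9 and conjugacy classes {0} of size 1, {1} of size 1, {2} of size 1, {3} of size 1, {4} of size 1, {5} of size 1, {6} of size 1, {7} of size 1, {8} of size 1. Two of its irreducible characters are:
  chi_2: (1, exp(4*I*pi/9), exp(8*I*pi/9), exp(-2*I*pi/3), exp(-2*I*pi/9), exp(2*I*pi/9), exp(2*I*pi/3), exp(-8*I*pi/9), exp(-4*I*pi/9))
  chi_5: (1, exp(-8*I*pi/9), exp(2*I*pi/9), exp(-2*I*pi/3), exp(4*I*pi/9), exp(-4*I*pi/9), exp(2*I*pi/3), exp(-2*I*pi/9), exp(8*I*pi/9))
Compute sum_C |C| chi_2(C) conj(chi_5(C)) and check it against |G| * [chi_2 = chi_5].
Sum = 0; so <chi_2, chi_5> = 0 (distinct irreducibles are orthogonal).

Details: Compute term by term over conjugacy classes (|C| * chi_2(C) * conj(chi_5(C))):
  1*(1)*conj(1) + 1*(exp(4*I*pi/9))*conj(exp(-8*I*pi/9)) + 1*(exp(8*I*pi/9))*conj(exp(2*I*pi/9)) + 1*(exp(-2*I*pi/3))*conj(exp(-2*I*pi/3)) + 1*(exp(-2*I*pi/9))*conj(exp(4*I*pi/9)) + 1*(exp(2*I*pi/9))*conj(exp(-4*I*pi/9)) + 1*(exp(2*I*pi/3))*conj(exp(2*I*pi/3)) + 1*(exp(-8*I*pi/9))*conj(exp(-2*I*pi/9)) + 1*(exp(-4*I*pi/9))*conj(exp(8*I*pi/9))
  = (1) + (exp(-2*I*pi/3)) + (exp(2*I*pi/3)) + (1) + (exp(-2*I*pi/3)) + (exp(2*I*pi/3)) + (1) + (exp(-2*I*pi/3)) + (exp(2*I*pi/3))
  = 0.
(Exp terms are combined using exp(i*s)*conj(exp(i*t)) = exp(i*(s-t)), and sums of them are collapsed using the identity that for every m > 1 the m distinct m-th roots of unity sum to 0, e.g. 1 + exp(2*I*pi/3) + exp(-2*I*pi/3) = 0.)
Dividing by |G| = 9 gives 0/9 = 0, matching the row-orthogonality relation <chi_2, chi_5> = [chi_2 = chi_5].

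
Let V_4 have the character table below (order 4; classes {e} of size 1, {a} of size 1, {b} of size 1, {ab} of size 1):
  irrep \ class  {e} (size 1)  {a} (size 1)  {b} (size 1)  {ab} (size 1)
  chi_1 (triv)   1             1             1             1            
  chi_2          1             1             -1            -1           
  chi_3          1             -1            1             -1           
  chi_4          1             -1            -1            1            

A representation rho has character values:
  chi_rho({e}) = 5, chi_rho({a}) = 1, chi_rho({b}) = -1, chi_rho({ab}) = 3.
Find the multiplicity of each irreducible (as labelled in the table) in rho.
Multiplicities: chi_1: 2, chi_2: 1, chi_3: 0, chi_4: 2.

Derivation: Use <chi_rho, chi> = (1/|G|) sum_C |C| * chi_rho(C) * conj(chi(C)) with |G| = 4 for each irreducible chi in the table:
  <chi_rho, chi_1> = (1/4)[1*(5)*conj(1) + 1*(1)*conj(1) + 1*(-1)*conj(1) + 1*(3)*conj(1)]
      = (1/4)[(5) + (1) + (-1) + (3)] = 8/4 = 2
  <chi_rho, chi_2> = (1/4)[1*(5)*conj(1) + 1*(1)*conj(1) + 1*(-1)*conj(-1) + 1*(3)*conj(-1)]
      = (1/4)[(5) + (1) + (1) + (-3)] = 4/4 = 1
  <chi_rho, chi_3> = (1/4)[1*(5)*conj(1) + 1*(1)*conj(-1) + 1*(-1)*conj(1) + 1*(3)*conj(-1)]
      = (1/4)[(5) + (-1) + (-1) + (-3)] = 0/4 = 0
  <chi_rho, chi_4> = (1/4)[1*(5)*conj(1) + 1*(1)*conj(-1) + 1*(-1)*conj(-1) + 1*(3)*conj(1)]
      = (1/4)[(5) + (-1) + (1) + (3)] = 8/4 = 2
Dimension check: dim(rho) = sum (mult * dim) = 2*1 + 1*1 + 0*1 + 2*1 = 5 = chi_rho(e) = 5.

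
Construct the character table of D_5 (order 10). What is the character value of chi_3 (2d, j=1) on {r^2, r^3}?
Conjugacy classes: {e} of size 1, {r^1, r^4} of size 2, {r^2, r^3} of size 2, {s, sr, ..., sr^4} of size 5.
Character table:
  irrep \ class              {e} (size 1)  {r^1, r^4} (size 2)  {r^2, r^3} (size 2)  {s, sr, ..., sr^4} (size 5)
  chi_1 (triv)               1             1                    1                    1                          
  chi_2 (sign: r->1, s->-1)  1             1                    1                    -1                         
  chi_3 (2d, j=1)            2             -1/2 + sqrt(5)/2     -sqrt(5)/2 - 1/2     0                          
  chi_4 (2d, j=2)            2             -sqrt(5)/2 - 1/2     -1/2 + sqrt(5)/2     0                          

Spot check: chi_3 (2d, j=1) on {r^2, r^3} = -sqrt(5)/2 - 1/2.

Derivation: D_5 has order 2*5 = 10 with 4 conjugacy classes, hence 4 irreducibles. Sum of squared dims 1 + 1 + 4 + 4 = 10 = |G|. Linear characters come from the abelianisation; the 2-dimensional irreps have character r^k -> 2*cos(2*pi*j*k/5), reflections -> 0.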